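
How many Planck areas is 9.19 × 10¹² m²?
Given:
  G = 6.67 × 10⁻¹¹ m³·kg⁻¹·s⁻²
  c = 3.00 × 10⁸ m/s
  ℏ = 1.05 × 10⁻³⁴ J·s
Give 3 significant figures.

3.54 × 10⁸²

Planck area: A_P = ℏG/c³ = 2.59 × 10⁻⁷⁰ m².
9.19 × 10¹² / 2.59 × 10⁻⁷⁰ = 3.54 × 10⁸²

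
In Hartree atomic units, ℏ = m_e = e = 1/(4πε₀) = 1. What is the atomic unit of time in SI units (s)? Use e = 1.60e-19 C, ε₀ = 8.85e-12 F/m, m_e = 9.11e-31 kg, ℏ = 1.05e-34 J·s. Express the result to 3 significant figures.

2.40e-17 s

Dimensional analysis gives τ_au = (4πε₀)²ℏ³/(m_e e⁴).
E_h = 4.38e-18 J
ℏ/E_h = 2.40e-17 s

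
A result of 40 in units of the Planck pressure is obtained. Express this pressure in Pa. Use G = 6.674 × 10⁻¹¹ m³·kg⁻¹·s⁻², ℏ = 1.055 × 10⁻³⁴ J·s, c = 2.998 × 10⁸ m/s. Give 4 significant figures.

1.853 × 10¹¹⁵ Pa

One Planck pressure: p_P = c⁷/(ℏG²) = 4.632 × 10¹¹³ Pa.
40 × 4.632 × 10¹¹³ Pa = 1.853 × 10¹¹⁵ Pa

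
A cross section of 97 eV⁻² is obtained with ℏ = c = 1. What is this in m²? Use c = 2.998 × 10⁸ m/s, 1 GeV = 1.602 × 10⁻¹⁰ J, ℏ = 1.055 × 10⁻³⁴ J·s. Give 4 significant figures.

3.781 × 10⁻¹² m²

Area is [L]² = [E]⁻²·(ℏc)²; restore (ℏc)².
1 GeV⁻² → (ℏc)² × (1 GeV in J)⁻² = 3.898 × 10⁻³² m².
Convert the energy scale: 97 eV⁻² = 9.70 × 10¹⁹ GeV⁻².
Result: 9.70 × 10¹⁹ × 3.898 × 10⁻³² = 3.781 × 10⁻¹² m².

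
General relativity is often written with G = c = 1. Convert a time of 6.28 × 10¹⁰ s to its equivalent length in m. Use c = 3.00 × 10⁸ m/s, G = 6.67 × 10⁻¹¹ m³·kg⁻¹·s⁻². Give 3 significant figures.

Time → length via c.
6.28 × 10¹⁰ s × (c) = 1.88 × 10¹⁹ m

1.88 × 10¹⁹ m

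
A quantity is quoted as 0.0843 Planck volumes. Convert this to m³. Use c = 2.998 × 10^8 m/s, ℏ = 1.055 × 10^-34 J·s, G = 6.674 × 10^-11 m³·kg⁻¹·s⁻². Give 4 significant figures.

3.561 × 10^-106 m³

One Planck volume: V_P = (ℏG/c³)^(3/2) = 4.224 × 10^-105 m³.
0.0843 × 4.224 × 10^-105 m³ = 3.561 × 10^-106 m³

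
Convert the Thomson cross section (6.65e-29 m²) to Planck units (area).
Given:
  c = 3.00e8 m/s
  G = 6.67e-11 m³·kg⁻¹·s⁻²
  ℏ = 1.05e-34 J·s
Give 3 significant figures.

Planck area: A_P = ℏG/c³ = 2.59e-70 m².
6.65e-29 / 2.59e-70 = 2.56e41

2.56e41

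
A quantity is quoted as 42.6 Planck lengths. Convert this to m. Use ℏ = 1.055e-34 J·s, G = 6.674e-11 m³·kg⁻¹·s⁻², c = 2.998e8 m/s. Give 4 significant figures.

6.886e-34 m

One Planck length: ℓ_P = √(ℏG/c³) = 1.616e-35 m.
42.6 × 1.616e-35 m = 6.886e-34 m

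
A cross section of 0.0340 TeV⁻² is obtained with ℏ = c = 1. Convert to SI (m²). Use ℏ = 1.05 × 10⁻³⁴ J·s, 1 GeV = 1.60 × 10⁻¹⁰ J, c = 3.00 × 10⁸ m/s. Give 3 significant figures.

1.32 × 10⁻³⁹ m²

Area is [L]² = [E]⁻²·(ℏc)²; restore (ℏc)².
1 GeV⁻² → (ℏc)² × (1 GeV in J)⁻² = 3.88 × 10⁻³² m².
Convert the energy scale: 0.0340 TeV⁻² = 3.40 × 10⁻⁸ GeV⁻².
Result: 3.40 × 10⁻⁸ × 3.88 × 10⁻³² = 1.32 × 10⁻³⁹ m².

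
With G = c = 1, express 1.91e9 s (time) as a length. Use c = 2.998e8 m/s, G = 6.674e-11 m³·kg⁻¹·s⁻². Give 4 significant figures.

5.726e17 m

Time → length via c.
1.91e9 s × (c) = 5.726e17 m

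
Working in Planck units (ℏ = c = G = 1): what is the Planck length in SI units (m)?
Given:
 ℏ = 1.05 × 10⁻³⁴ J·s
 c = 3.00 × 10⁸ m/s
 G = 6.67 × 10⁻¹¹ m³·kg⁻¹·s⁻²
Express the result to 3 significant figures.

The unique combination of the constants set to 1 with dimensions of length is ℓ_P = √(ℏG/c³).
  = √(2.59 × 10⁻⁷⁰)
  = 1.61 × 10⁻³⁵ m

1.61 × 10⁻³⁵ m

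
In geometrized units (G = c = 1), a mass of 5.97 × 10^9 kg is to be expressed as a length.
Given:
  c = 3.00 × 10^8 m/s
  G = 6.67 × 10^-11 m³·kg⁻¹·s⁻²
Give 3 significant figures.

4.42 × 10^-18 m

In G = c = 1 units mass has dimensions of length; the conversion factor is G/c².
5.97 × 10^9 kg × (G/c²) = 4.42 × 10^-18 m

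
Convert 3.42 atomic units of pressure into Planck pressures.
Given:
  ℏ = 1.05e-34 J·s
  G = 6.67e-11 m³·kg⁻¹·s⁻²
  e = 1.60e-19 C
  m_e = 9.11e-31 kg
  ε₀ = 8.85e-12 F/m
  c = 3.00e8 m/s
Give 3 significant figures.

2.20e-100

atomic unit of pressure: P_au = E_h/a₀³ = m_e⁴e¹⁰/((4πε₀)⁵ℏ⁸) = 3.01e13 Pa
Planck pressure: p_P = c⁷/(ℏG²) = 4.68e113 Pa
3.42 × 3.01e13 / 4.68e113 = 2.20e-100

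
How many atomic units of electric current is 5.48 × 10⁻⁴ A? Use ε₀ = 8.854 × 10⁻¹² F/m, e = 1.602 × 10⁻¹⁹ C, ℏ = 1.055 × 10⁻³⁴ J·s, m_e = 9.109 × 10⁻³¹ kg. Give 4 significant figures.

0.08288

atomic unit of electric current: I_au = e E_h/ℏ = m_e e⁵/((4πε₀)²ℏ³) = 6.612 × 10⁻³ A.
5.48 × 10⁻⁴ / 6.612 × 10⁻³ = 0.08288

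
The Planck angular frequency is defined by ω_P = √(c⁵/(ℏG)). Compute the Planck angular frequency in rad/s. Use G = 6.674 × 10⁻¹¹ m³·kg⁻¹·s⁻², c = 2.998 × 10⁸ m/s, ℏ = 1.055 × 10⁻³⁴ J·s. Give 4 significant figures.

1.855 × 10⁴³ rad/s

ω_P = √(c⁵/(ℏG))
  = √(3.440 × 10⁸⁶)
  = 1.855 × 10⁴³ rad/s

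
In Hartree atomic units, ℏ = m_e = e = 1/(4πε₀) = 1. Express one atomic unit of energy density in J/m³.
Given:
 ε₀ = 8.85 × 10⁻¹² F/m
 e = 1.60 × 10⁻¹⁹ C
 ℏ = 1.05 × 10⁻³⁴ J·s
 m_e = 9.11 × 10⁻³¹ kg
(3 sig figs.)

3.01 × 10¹³ J/m³

From ℏ = m_e = e = 1/(4πε₀) = 1 the energy density scale is u_au = E_h/a₀³ = m_e⁴e¹⁰/((4πε₀)⁵ℏ⁸).
E_h = 4.38 × 10⁻¹⁸ J
a₀ = 5.26 × 10⁻¹¹ m
E_h/a₀³ = 3.01 × 10¹³ J/m³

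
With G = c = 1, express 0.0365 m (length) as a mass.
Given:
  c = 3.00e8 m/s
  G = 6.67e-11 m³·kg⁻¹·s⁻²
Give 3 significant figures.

4.93e25 kg

Length → mass via c²/G.
0.0365 m × (c²/G) = 4.93e25 kg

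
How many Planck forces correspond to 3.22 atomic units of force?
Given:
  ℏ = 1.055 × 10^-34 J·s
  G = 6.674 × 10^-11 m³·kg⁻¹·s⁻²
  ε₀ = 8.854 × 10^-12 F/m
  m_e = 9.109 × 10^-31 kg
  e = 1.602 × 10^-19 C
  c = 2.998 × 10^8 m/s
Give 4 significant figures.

atomic unit of force: F_au = E_h/a₀ = m_e²e⁶/((4πε₀)³ℏ⁴) = 8.220 × 10^-8 N
Planck force: F_P = c⁴/G = 1.210 × 10^44 N
3.22 × 8.220 × 10^-8 / 1.210 × 10^44 = 2.187 × 10^-51

2.187 × 10^-51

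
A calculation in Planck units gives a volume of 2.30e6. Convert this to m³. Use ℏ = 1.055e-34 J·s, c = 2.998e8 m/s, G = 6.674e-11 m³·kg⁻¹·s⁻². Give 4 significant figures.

One Planck volume: V_P = (ℏG/c³)^(3/2) = 4.224e-105 m³.
2.30e6 × 4.224e-105 m³ = 9.715e-99 m³

9.715e-99 m³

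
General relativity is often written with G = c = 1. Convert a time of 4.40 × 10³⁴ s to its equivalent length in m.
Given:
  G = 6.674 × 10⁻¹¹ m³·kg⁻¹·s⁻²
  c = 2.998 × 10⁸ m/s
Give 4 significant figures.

Time → length via c.
4.40 × 10³⁴ s × (c) = 1.319 × 10⁴³ m

1.319 × 10⁴³ m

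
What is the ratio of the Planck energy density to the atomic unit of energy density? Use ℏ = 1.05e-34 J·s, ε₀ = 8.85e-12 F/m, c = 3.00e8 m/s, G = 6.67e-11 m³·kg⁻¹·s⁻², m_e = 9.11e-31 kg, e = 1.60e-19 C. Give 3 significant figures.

1.55e100

Planck energy density: u_P = c⁷/(ℏG²) = 4.68e113 J/m³
atomic unit of energy density: u_au = E_h/a₀³ = m_e⁴e¹⁰/((4πε₀)⁵ℏ⁸) = 3.01e13 J/m³
ratio = 4.68e113 / 3.01e13 = 1.55e100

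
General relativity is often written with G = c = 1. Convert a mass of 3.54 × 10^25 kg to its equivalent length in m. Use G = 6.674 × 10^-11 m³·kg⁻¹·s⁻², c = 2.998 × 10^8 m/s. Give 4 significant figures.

0.02629 m

In G = c = 1 units mass has dimensions of length; the conversion factor is G/c².
3.54 × 10^25 kg × (G/c²) = 0.02629 m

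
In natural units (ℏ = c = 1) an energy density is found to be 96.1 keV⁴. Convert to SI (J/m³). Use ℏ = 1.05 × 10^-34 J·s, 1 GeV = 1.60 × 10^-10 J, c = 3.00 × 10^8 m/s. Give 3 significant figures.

[E]/[L]³ = [E]⁴/(ℏc)³; restore (ℏc)⁻³.
1 GeV⁴ → 1/(ℏc)³ × (1 GeV in J)⁴ = 2.10 × 10^37 J/m³.
Convert the energy scale: 96.1 keV⁴ = 9.61 × 10^-23 GeV⁴.
Result: 9.61 × 10^-23 × 2.10 × 10^37 = 2.01 × 10^15 J/m³.

2.01 × 10^15 J/m³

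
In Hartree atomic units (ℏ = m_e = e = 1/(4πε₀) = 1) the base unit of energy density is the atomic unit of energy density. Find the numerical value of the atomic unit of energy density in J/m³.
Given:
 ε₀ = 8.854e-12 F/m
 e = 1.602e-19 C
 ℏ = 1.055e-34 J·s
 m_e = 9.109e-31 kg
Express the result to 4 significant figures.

u_au = E_h/a₀³ = m_e⁴e¹⁰/((4πε₀)⁵ℏ⁸)
E_h = 4.354e-18 J
a₀ = 5.297e-11 m
E_h/a₀³ = 2.929e13 J/m³

2.929e13 J/m³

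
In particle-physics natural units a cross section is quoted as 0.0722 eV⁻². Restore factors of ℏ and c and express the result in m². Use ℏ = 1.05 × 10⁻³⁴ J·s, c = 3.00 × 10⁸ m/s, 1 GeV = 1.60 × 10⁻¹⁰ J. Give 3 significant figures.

2.80 × 10⁻¹⁵ m²

Area is [L]² = [E]⁻²·(ℏc)²; restore (ℏc)².
1 GeV⁻² → (ℏc)² × (1 GeV in J)⁻² = 3.88 × 10⁻³² m².
Convert the energy scale: 0.0722 eV⁻² = 7.22 × 10¹⁶ GeV⁻².
Result: 7.22 × 10¹⁶ × 3.88 × 10⁻³² = 2.80 × 10⁻¹⁵ m².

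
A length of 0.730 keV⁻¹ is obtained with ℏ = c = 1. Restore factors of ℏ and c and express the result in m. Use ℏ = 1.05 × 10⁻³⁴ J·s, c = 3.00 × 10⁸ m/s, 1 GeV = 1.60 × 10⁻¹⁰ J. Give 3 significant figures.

1.44 × 10⁻¹⁰ m

A length is [E]⁻¹ in ℏ=c=1; restore one factor of ℏc.
1 GeV⁻¹ → ℏc × (1 GeV in J)⁻¹ = 1.97 × 10⁻¹⁶ m.
Convert the energy scale: 0.730 keV⁻¹ = 7.30 × 10⁵ GeV⁻¹.
Result: 7.30 × 10⁵ × 1.97 × 10⁻¹⁶ = 1.44 × 10⁻¹⁰ m.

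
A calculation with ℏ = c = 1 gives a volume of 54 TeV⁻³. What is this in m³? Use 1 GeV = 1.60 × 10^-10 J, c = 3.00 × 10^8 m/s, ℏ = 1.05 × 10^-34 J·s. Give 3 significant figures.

Volume is [L]³ = [E]⁻³·(ℏc)³.
1 GeV⁻³ → (ℏc)³ × (1 GeV in J)⁻³ = 7.63 × 10^-48 m³.
Convert the energy scale: 54 TeV⁻³ = 5.40 × 10^-8 GeV⁻³.
Result: 5.40 × 10^-8 × 7.63 × 10^-48 = 4.12 × 10^-55 m³.

4.12 × 10^-55 m³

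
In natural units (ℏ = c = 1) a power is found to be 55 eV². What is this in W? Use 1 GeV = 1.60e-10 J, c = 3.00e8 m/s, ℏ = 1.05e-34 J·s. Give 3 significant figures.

Power is [E]/[T] = [E]²/ℏ.
1 GeV² → 1/ℏ × (1 GeV in J)² = 2.44e14 W.
Convert the energy scale: 55 eV² = 5.50e-17 GeV².
Result: 5.50e-17 × 2.44e14 = 0.0134 W.

0.0134 W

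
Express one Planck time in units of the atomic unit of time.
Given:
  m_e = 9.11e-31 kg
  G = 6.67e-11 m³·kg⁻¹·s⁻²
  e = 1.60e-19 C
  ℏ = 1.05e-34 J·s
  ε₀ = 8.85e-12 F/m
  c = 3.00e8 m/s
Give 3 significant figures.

2.24e-27

Planck time: t_P = √(ℏG/c⁵) = 5.37e-44 s
atomic unit of time: τ_au = (4πε₀)²ℏ³/(m_e e⁴) = 2.40e-17 s
ratio = 5.37e-44 / 2.40e-17 = 2.24e-27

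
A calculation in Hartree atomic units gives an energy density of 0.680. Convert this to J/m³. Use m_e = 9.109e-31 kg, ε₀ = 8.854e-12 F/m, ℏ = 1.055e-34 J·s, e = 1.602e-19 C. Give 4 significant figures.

1.992e13 J/m³

One atomic unit of energy density: u_au = E_h/a₀³ = m_e⁴e¹⁰/((4πε₀)⁵ℏ⁸) = 2.929e13 J/m³.
0.680 × 2.929e13 J/m³ = 1.992e13 J/m³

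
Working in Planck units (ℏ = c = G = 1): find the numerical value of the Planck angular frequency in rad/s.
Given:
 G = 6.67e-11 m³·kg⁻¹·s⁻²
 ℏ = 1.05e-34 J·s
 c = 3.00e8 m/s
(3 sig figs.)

Dimensional analysis gives ω_P = √(c⁵/(ℏG)).
  = √(3.47e86)
  = 1.86e43 rad/s

1.86e43 rad/s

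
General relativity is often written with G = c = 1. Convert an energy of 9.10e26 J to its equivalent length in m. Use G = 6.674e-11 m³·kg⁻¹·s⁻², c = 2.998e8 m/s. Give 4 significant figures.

7.518e-18 m

Energy → length via G/c⁴.
9.10e26 J × (G/c⁴) = 7.518e-18 m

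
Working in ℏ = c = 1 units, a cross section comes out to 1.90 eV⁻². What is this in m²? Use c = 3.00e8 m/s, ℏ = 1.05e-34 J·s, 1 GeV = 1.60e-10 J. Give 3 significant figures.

Area is [L]² = [E]⁻²·(ℏc)²; restore (ℏc)².
1 GeV⁻² → (ℏc)² × (1 GeV in J)⁻² = 3.88e-32 m².
Convert the energy scale: 1.90 eV⁻² = 1.90e18 GeV⁻².
Result: 1.90e18 × 3.88e-32 = 7.36e-14 m².

7.36e-14 m²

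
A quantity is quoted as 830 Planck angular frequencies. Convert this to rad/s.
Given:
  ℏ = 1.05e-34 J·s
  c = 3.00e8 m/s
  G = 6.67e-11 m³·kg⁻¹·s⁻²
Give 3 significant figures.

One Planck angular frequency: ω_P = √(c⁵/(ℏG)) = 1.86e43 rad/s.
830 × 1.86e43 rad/s = 1.55e46 rad/s

1.55e46 rad/s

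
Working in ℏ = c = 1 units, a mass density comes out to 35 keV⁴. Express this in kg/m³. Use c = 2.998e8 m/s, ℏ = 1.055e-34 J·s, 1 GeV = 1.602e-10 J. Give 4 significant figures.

Mass density is [E]/(c²[L]³) = [E]⁴/(ℏ³c⁵).
1 GeV⁴ → 1/(ℏ³c⁵) × (1 GeV in J)⁴ = 2.316e20 kg/m³.
Convert the energy scale: 35 keV⁴ = 3.50e-23 GeV⁴.
Result: 3.50e-23 × 2.316e20 = 8.106e-3 kg/m³.

8.106e-3 kg/m³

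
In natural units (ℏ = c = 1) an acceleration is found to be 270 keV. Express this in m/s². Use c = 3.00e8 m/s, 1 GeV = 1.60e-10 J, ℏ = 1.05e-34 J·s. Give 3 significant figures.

1.23e29 m/s²

Acceleration is [L]/[T]² = c·[E]/ℏ.
1 GeV → c/ℏ × (1 GeV in J) = 4.57e32 m/s².
Convert the energy scale: 270 keV = 2.70e-4 GeV.
Result: 2.70e-4 × 4.57e32 = 1.23e29 m/s².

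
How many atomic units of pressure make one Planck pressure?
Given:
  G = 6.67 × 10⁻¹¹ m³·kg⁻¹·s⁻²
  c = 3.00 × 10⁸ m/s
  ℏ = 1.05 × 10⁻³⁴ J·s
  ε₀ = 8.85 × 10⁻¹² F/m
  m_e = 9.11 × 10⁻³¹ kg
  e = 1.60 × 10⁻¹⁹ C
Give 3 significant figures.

1.55 × 10¹⁰⁰

Planck pressure: p_P = c⁷/(ℏG²) = 4.68 × 10¹¹³ Pa
atomic unit of pressure: P_au = E_h/a₀³ = m_e⁴e¹⁰/((4πε₀)⁵ℏ⁸) = 3.01 × 10¹³ Pa
ratio = 4.68 × 10¹¹³ / 3.01 × 10¹³ = 1.55 × 10¹⁰⁰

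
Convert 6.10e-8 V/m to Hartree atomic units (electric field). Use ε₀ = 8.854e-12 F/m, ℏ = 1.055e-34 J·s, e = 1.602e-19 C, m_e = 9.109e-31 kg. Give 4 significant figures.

atomic unit of electric field: E_au = E_h/(e a₀) = m_e²e⁵/((4πε₀)³ℏ⁴) = 5.131e11 V/m.
6.10e-8 / 5.131e11 = 1.189e-19

1.189e-19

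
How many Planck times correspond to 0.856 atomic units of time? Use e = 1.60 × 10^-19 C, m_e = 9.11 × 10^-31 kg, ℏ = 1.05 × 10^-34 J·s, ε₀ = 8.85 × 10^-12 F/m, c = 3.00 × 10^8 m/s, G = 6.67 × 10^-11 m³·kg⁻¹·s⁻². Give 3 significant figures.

atomic unit of time: τ_au = (4πε₀)²ℏ³/(m_e e⁴) = 2.40 × 10^-17 s
Planck time: t_P = √(ℏG/c⁵) = 5.37 × 10^-44 s
0.856 × 2.40 × 10^-17 / 5.37 × 10^-44 = 3.82 × 10^26

3.82 × 10^26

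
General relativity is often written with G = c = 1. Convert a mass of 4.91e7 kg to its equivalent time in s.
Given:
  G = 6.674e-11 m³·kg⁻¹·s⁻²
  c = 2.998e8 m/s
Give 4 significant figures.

1.216e-28 s

Mass → time via G/c³.
4.91e7 kg × (G/c³) = 1.216e-28 s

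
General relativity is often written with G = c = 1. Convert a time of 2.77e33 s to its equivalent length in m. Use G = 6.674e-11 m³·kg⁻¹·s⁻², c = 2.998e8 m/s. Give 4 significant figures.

8.304e41 m

Time → length via c.
2.77e33 s × (c) = 8.304e41 m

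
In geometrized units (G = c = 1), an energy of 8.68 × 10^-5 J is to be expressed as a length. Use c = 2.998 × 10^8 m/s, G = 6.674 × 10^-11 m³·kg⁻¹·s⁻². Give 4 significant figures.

Energy → length via G/c⁴.
8.68 × 10^-5 J × (G/c⁴) = 7.171 × 10^-49 m

7.171 × 10^-49 m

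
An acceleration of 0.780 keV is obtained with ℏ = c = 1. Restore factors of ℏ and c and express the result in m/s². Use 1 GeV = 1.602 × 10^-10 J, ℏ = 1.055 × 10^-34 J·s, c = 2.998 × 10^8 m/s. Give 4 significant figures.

Acceleration is [L]/[T]² = c·[E]/ℏ.
1 GeV → c/ℏ × (1 GeV in J) = 4.552 × 10^32 m/s².
Convert the energy scale: 0.780 keV = 7.80 × 10^-7 GeV.
Result: 7.80 × 10^-7 × 4.552 × 10^32 = 3.551 × 10^26 m/s².

3.551 × 10^26 m/s²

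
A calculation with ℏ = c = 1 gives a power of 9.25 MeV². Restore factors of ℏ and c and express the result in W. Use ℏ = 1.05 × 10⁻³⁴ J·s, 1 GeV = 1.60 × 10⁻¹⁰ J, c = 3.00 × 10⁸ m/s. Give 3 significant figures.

2.26 × 10⁹ W

Power is [E]/[T] = [E]²/ℏ.
1 GeV² → 1/ℏ × (1 GeV in J)² = 2.44 × 10¹⁴ W.
Convert the energy scale: 9.25 MeV² = 9.25 × 10⁻⁶ GeV².
Result: 9.25 × 10⁻⁶ × 2.44 × 10¹⁴ = 2.26 × 10⁹ W.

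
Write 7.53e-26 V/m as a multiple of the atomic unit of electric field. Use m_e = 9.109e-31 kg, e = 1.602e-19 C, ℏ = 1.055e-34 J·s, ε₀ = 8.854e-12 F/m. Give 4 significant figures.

atomic unit of electric field: E_au = E_h/(e a₀) = m_e²e⁵/((4πε₀)³ℏ⁴) = 5.131e11 V/m.
7.53e-26 / 5.131e11 = 1.468e-37

1.468e-37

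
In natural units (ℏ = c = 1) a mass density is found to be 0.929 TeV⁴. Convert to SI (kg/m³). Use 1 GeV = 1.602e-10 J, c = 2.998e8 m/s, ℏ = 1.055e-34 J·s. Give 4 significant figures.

Mass density is [E]/(c²[L]³) = [E]⁴/(ℏ³c⁵).
1 GeV⁴ → 1/(ℏ³c⁵) × (1 GeV in J)⁴ = 2.316e20 kg/m³.
Convert the energy scale: 0.929 TeV⁴ = 9.29e11 GeV⁴.
Result: 9.29e11 × 2.316e20 = 2.152e32 kg/m³.

2.152e32 kg/m³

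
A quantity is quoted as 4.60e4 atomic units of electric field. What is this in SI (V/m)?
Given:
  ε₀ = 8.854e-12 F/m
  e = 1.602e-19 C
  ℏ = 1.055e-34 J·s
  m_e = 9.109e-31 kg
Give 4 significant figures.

2.360e16 V/m

One atomic unit of electric field: E_au = E_h/(e a₀) = m_e²e⁵/((4πε₀)³ℏ⁴) = 5.131e11 V/m.
4.60e4 × 5.131e11 V/m = 2.360e16 V/m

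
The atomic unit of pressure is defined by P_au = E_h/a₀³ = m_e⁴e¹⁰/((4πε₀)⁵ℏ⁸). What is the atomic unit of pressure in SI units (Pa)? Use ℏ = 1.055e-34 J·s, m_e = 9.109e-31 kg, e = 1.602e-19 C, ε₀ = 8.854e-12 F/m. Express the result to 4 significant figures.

P_au = E_h/a₀³ = m_e⁴e¹⁰/((4πε₀)⁵ℏ⁸)
E_h = 4.354e-18 J
a₀ = 5.297e-11 m
E_h/a₀³ = 2.929e13 Pa

2.929e13 Pa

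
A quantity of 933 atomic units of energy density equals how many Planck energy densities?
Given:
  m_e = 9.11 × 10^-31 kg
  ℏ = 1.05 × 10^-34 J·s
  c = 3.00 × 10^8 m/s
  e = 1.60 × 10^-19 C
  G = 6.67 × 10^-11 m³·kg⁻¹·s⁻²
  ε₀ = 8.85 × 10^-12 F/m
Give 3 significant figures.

atomic unit of energy density: u_au = E_h/a₀³ = m_e⁴e¹⁰/((4πε₀)⁵ℏ⁸) = 3.01 × 10^13 J/m³
Planck energy density: u_P = c⁷/(ℏG²) = 4.68 × 10^113 J/m³
933 × 3.01 × 10^13 / 4.68 × 10^113 = 6.00 × 10^-98

6.00 × 10^-98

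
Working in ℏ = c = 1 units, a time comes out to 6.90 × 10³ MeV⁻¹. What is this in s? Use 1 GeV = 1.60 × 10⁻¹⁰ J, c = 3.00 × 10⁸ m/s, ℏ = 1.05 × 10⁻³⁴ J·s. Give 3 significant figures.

4.53 × 10⁻¹⁸ s

A time is [E]⁻¹ in ℏ=c=1; restore one factor of ℏ.
1 GeV⁻¹ → ℏ × (1 GeV in J)⁻¹ = 6.56 × 10⁻²⁵ s.
Convert the energy scale: 6.90 × 10³ MeV⁻¹ = 6.90 × 10⁶ GeV⁻¹.
Result: 6.90 × 10⁶ × 6.56 × 10⁻²⁵ = 4.53 × 10⁻¹⁸ s.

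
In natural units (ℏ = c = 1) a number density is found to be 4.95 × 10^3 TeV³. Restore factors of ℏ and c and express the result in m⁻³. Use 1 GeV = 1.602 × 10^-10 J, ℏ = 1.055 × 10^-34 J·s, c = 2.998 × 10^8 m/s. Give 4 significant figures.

6.432 × 10^59 m⁻³

Number density is [L]⁻³ = [E]³/(ℏc)³.
1 GeV³ → 1/(ℏc)³ × (1 GeV in J)³ = 1.299 × 10^47 m⁻³.
Convert the energy scale: 4.95 × 10^3 TeV³ = 4.95 × 10^12 GeV³.
Result: 4.95 × 10^12 × 1.299 × 10^47 = 6.432 × 10^59 m⁻³.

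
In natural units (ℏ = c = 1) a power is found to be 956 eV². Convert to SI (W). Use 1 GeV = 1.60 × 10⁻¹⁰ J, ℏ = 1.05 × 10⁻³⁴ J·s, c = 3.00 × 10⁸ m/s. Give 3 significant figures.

0.233 W

Power is [E]/[T] = [E]²/ℏ.
1 GeV² → 1/ℏ × (1 GeV in J)² = 2.44 × 10¹⁴ W.
Convert the energy scale: 956 eV² = 9.56 × 10⁻¹⁶ GeV².
Result: 9.56 × 10⁻¹⁶ × 2.44 × 10¹⁴ = 0.233 W.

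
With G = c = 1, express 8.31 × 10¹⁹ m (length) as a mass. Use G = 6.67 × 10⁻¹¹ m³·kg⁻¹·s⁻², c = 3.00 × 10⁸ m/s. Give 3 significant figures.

Length → mass via c²/G.
8.31 × 10¹⁹ m × (c²/G) = 1.12 × 10⁴⁷ kg

1.12 × 10⁴⁷ kg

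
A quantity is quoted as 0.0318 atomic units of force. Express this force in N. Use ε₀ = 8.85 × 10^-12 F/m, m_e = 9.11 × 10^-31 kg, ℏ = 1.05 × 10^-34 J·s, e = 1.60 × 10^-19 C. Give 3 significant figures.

2.65 × 10^-9 N

One atomic unit of force: F_au = E_h/a₀ = m_e²e⁶/((4πε₀)³ℏ⁴) = 8.33 × 10^-8 N.
0.0318 × 8.33 × 10^-8 N = 2.65 × 10^-9 N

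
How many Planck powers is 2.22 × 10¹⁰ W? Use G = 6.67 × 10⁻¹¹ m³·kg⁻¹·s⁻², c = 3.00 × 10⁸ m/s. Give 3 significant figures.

6.09 × 10⁻⁴³

Planck power: P_P = c⁵/G = 3.64 × 10⁵² W.
2.22 × 10¹⁰ / 3.64 × 10⁵² = 6.09 × 10⁻⁴³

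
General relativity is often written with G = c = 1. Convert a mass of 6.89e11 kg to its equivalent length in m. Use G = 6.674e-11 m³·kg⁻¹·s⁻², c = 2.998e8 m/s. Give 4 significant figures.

In G = c = 1 units mass has dimensions of length; the conversion factor is G/c².
6.89e11 kg × (G/c²) = 5.116e-16 m

5.116e-16 m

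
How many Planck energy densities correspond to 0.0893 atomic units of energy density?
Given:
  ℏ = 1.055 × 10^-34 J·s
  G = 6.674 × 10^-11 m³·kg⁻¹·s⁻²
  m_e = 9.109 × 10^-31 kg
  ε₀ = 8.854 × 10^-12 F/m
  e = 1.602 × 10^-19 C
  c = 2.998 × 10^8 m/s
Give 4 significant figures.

5.647 × 10^-102

atomic unit of energy density: u_au = E_h/a₀³ = m_e⁴e¹⁰/((4πε₀)⁵ℏ⁸) = 2.929 × 10^13 J/m³
Planck energy density: u_P = c⁷/(ℏG²) = 4.632 × 10^113 J/m³
0.0893 × 2.929 × 10^13 / 4.632 × 10^113 = 5.647 × 10^-102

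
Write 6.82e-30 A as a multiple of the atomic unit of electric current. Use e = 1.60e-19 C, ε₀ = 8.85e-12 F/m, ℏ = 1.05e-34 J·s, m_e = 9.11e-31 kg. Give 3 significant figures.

atomic unit of electric current: I_au = e E_h/ℏ = m_e e⁵/((4πε₀)²ℏ³) = 6.67e-3 A.
6.82e-30 / 6.67e-3 = 1.02e-27

1.02e-27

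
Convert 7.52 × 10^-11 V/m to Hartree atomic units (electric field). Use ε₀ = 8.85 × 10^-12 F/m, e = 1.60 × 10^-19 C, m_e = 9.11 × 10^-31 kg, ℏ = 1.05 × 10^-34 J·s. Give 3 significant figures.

atomic unit of electric field: E_au = E_h/(e a₀) = m_e²e⁵/((4πε₀)³ℏ⁴) = 5.20 × 10^11 V/m.
7.52 × 10^-11 / 5.20 × 10^11 = 1.44 × 10^-22

1.44 × 10^-22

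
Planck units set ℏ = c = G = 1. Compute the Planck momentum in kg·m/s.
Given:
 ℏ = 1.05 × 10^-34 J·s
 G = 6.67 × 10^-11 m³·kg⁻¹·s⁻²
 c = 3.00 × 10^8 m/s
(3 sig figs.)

Dimensional analysis gives p_P = √(ℏc³/G).
  = √(42.5)
  = 6.52 kg·m/s

6.52 kg·m/s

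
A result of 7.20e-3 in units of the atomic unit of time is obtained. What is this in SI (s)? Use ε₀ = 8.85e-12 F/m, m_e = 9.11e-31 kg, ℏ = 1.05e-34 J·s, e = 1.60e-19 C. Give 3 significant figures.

One atomic unit of time: τ_au = (4πε₀)²ℏ³/(m_e e⁴) = 2.40e-17 s.
7.20e-3 × 2.40e-17 s = 1.73e-19 s

1.73e-19 s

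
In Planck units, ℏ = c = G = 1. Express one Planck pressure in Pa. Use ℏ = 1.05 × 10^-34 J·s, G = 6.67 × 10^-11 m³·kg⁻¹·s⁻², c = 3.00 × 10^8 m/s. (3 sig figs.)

4.68 × 10^113 Pa

Dimensional analysis gives p_P = c⁷/(ℏG²).
  = 2.19 × 10^59 / 4.67 × 10^-55
  = 4.68 × 10^113 Pa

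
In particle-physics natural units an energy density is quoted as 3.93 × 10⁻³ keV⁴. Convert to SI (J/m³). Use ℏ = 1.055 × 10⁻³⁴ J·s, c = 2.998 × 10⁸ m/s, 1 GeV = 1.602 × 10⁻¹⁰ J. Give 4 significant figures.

[E]/[L]³ = [E]⁴/(ℏc)³; restore (ℏc)⁻³.
1 GeV⁴ → 1/(ℏc)³ × (1 GeV in J)⁴ = 2.082 × 10³⁷ J/m³.
Convert the energy scale: 3.93 × 10⁻³ keV⁴ = 3.93 × 10⁻²⁷ GeV⁴.
Result: 3.93 × 10⁻²⁷ × 2.082 × 10³⁷ = 8.181 × 10¹⁰ J/m³.

8.181 × 10¹⁰ J/m³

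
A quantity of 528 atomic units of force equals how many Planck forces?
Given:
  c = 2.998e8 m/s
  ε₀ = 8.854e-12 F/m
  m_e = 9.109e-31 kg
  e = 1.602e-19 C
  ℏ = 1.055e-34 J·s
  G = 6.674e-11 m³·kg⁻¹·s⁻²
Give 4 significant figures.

atomic unit of force: F_au = E_h/a₀ = m_e²e⁶/((4πε₀)³ℏ⁴) = 8.220e-8 N
Planck force: F_P = c⁴/G = 1.210e44 N
528 × 8.220e-8 / 1.210e44 = 3.586e-49

3.586e-49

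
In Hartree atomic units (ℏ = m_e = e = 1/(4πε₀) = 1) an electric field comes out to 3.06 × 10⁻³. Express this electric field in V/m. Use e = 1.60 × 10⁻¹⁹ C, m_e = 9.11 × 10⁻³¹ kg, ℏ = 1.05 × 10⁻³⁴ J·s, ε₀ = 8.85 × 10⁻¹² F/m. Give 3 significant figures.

One atomic unit of electric field: E_au = E_h/(e a₀) = m_e²e⁵/((4πε₀)³ℏ⁴) = 5.20 × 10¹¹ V/m.
3.06 × 10⁻³ × 5.20 × 10¹¹ V/m = 1.59 × 10⁹ V/m

1.59 × 10⁹ V/m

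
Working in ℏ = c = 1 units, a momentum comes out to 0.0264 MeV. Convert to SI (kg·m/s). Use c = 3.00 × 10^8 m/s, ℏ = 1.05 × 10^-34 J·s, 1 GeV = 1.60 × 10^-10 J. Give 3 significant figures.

Momentum is [E]/c; divide by c.
1 GeV → 1/c × (1 GeV in J) = 5.33 × 10^-19 kg·m/s.
Convert the energy scale: 0.0264 MeV = 2.64 × 10^-5 GeV.
Result: 2.64 × 10^-5 × 5.33 × 10^-19 = 1.41 × 10^-23 kg·m/s.

1.41 × 10^-23 kg·m/s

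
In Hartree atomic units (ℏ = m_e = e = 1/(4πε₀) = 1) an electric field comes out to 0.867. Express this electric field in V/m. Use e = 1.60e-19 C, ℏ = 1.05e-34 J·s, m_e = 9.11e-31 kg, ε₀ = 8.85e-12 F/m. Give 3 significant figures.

4.51e11 V/m

One atomic unit of electric field: E_au = E_h/(e a₀) = m_e²e⁵/((4πε₀)³ℏ⁴) = 5.20e11 V/m.
0.867 × 5.20e11 V/m = 4.51e11 V/m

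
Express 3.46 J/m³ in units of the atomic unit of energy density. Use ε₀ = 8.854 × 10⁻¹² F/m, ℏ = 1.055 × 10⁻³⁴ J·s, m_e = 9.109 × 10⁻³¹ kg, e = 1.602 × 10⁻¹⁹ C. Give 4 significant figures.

1.181 × 10⁻¹³

atomic unit of energy density: u_au = E_h/a₀³ = m_e⁴e¹⁰/((4πε₀)⁵ℏ⁸) = 2.929 × 10¹³ J/m³.
3.46 / 2.929 × 10¹³ = 1.181 × 10⁻¹³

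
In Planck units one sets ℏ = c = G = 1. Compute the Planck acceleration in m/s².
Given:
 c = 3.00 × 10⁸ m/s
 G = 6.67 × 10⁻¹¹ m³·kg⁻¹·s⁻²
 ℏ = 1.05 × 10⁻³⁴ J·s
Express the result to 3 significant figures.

a_P = √(c⁷/(ℏG))
  = √(3.12 × 10¹⁰³)
  = 5.59 × 10⁵¹ m/s²

5.59 × 10⁵¹ m/s²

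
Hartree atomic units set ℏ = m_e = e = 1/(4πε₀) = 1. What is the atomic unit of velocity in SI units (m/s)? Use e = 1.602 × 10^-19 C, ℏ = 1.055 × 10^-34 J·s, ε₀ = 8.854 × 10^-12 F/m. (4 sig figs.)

Dimensional analysis gives v_au = e²/(4πε₀ℏ).
  = 2.566 × 10^-38 / 1.174 × 10^-44
  = 2.186 × 10^6 m/s

2.186 × 10^6 m/s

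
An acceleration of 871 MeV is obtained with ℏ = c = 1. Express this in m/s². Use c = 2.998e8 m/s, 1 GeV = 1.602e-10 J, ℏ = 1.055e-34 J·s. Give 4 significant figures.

3.965e32 m/s²

Acceleration is [L]/[T]² = c·[E]/ℏ.
1 GeV → c/ℏ × (1 GeV in J) = 4.552e32 m/s².
Convert the energy scale: 871 MeV = 0.871 GeV.
Result: 0.871 × 4.552e32 = 3.965e32 m/s².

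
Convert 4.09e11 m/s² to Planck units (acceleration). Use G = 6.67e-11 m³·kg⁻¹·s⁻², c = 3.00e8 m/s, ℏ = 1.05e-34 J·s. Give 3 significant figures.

7.32e-41

Planck acceleration: a_P = √(c⁷/(ℏG)) = 5.59e51 m/s².
4.09e11 / 5.59e51 = 7.32e-41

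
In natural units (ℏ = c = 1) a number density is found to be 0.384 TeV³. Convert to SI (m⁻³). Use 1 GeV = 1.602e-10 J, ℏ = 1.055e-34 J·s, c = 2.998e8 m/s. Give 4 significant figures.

4.990e55 m⁻³

Number density is [L]⁻³ = [E]³/(ℏc)³.
1 GeV³ → 1/(ℏc)³ × (1 GeV in J)³ = 1.299e47 m⁻³.
Convert the energy scale: 0.384 TeV³ = 3.84e8 GeV³.
Result: 3.84e8 × 1.299e47 = 4.990e55 m⁻³.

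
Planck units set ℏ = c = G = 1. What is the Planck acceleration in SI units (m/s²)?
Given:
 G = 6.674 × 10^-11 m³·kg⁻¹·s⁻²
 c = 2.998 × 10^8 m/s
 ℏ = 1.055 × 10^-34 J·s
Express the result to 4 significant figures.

5.560 × 10^51 m/s²

From ℏ = c = G = 1 the acceleration scale is a_P = √(c⁷/(ℏG)).
  = √(3.092 × 10^103)
  = 5.560 × 10^51 m/s²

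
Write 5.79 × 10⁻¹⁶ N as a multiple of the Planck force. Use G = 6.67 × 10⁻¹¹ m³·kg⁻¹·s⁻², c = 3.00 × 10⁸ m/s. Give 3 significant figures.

4.77 × 10⁻⁶⁰

Planck force: F_P = c⁴/G = 1.21 × 10⁴⁴ N.
5.79 × 10⁻¹⁶ / 1.21 × 10⁴⁴ = 4.77 × 10⁻⁶⁰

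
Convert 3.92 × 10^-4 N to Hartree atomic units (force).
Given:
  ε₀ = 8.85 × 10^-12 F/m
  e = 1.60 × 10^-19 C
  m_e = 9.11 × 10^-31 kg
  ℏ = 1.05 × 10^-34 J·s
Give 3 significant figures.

atomic unit of force: F_au = E_h/a₀ = m_e²e⁶/((4πε₀)³ℏ⁴) = 8.33 × 10^-8 N.
3.92 × 10^-4 / 8.33 × 10^-8 = 4.71 × 10^3

4.71 × 10^3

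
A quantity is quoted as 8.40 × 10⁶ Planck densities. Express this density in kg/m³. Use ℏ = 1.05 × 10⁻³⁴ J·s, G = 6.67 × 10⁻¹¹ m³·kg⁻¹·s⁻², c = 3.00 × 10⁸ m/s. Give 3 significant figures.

4.37 × 10¹⁰³ kg/m³

One Planck density: ρ_P = c⁵/(ℏG²) = 5.20 × 10⁹⁶ kg/m³.
8.40 × 10⁶ × 5.20 × 10⁹⁶ kg/m³ = 4.37 × 10¹⁰³ kg/m³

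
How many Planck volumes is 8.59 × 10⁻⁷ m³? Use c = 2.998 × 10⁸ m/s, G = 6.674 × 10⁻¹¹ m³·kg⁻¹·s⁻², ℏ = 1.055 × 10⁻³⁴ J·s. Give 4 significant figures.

2.034 × 10⁹⁸

Planck volume: V_P = (ℏG/c³)^(3/2) = 4.224 × 10⁻¹⁰⁵ m³.
8.59 × 10⁻⁷ / 4.224 × 10⁻¹⁰⁵ = 2.034 × 10⁹⁸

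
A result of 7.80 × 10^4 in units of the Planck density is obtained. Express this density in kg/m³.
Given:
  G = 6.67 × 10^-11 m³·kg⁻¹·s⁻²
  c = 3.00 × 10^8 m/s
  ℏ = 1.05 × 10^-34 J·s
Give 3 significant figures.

4.06 × 10^101 kg/m³

One Planck density: ρ_P = c⁵/(ℏG²) = 5.20 × 10^96 kg/m³.
7.80 × 10^4 × 5.20 × 10^96 kg/m³ = 4.06 × 10^101 kg/m³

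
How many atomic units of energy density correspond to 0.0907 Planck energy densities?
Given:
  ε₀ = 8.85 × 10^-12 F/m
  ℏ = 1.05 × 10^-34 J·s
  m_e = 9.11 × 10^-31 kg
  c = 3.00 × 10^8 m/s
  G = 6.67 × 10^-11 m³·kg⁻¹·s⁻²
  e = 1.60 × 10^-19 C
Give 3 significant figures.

Planck energy density: u_P = c⁷/(ℏG²) = 4.68 × 10^113 J/m³
atomic unit of energy density: u_au = E_h/a₀³ = m_e⁴e¹⁰/((4πε₀)⁵ℏ⁸) = 3.01 × 10^13 J/m³
0.0907 × 4.68 × 10^113 / 3.01 × 10^13 = 1.41 × 10^99

1.41 × 10^99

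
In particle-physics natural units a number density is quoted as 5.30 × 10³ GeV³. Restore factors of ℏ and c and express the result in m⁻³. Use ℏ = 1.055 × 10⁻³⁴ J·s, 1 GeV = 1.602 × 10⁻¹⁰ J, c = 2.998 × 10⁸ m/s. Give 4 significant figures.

Number density is [L]⁻³ = [E]³/(ℏc)³.
1 GeV³ → 1/(ℏc)³ × (1 GeV in J)³ = 1.299 × 10⁴⁷ m⁻³.
Result: 5.30 × 10³ × 1.299 × 10⁴⁷ = 6.887 × 10⁵⁰ m⁻³.

6.887 × 10⁵⁰ m⁻³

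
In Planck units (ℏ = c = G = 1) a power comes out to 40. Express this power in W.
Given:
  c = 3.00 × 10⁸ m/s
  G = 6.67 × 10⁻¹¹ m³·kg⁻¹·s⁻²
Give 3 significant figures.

1.46 × 10⁵⁴ W

One Planck power: P_P = c⁵/G = 3.64 × 10⁵² W.
40 × 3.64 × 10⁵² W = 1.46 × 10⁵⁴ W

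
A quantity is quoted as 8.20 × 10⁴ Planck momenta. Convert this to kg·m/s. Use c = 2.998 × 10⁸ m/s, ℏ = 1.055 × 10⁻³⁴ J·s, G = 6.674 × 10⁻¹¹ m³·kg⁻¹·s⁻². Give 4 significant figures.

One Planck momentum: p_P = √(ℏc³/G) = 6.527 kg·m/s.
8.20 × 10⁴ × 6.527 kg·m/s = 5.352 × 10⁵ kg·m/s

5.352 × 10⁵ kg·m/s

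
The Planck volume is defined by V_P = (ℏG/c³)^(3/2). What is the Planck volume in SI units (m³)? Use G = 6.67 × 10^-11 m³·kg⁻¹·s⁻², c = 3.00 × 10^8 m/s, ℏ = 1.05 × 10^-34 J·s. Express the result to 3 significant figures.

4.18 × 10^-105 m³

V_P = (ℏG/c³)^(3/2)
  = √(1.75 × 10^-209)
  = 4.18 × 10^-105 m³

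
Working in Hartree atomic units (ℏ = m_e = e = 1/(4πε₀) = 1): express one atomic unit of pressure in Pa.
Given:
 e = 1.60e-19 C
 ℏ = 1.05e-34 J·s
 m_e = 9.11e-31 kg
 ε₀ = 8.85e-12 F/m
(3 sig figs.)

The unique combination of the constants set to 1 with dimensions of pressure is P_au = E_h/a₀³ = m_e⁴e¹⁰/((4πε₀)⁵ℏ⁸).
E_h = 4.38e-18 J
a₀ = 5.26e-11 m
E_h/a₀³ = 3.01e13 Pa

3.01e13 Pa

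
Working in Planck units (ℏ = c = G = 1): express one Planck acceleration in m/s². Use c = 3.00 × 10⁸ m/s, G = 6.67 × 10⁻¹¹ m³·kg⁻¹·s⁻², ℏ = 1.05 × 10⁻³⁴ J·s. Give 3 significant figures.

5.59 × 10⁵¹ m/s²

From ℏ = c = G = 1 the acceleration scale is a_P = √(c⁷/(ℏG)).
  = √(3.12 × 10¹⁰³)
  = 5.59 × 10⁵¹ m/s²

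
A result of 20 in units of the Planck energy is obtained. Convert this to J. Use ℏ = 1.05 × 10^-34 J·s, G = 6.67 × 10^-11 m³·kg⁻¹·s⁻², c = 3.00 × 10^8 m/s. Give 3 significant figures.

3.91 × 10^10 J

One Planck energy: E_P = √(ℏc⁵/G) = 1.96 × 10^9 J.
20 × 1.96 × 10^9 J = 3.91 × 10^10 J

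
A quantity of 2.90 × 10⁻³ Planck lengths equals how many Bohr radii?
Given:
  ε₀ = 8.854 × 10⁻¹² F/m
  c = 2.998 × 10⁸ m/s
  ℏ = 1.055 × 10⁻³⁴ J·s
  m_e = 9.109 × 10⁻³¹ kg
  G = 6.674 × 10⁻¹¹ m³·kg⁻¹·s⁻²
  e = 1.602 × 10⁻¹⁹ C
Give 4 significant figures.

Planck length: ℓ_P = √(ℏG/c³) = 1.616 × 10⁻³⁵ m
Bohr radius: a₀ = 4πε₀ℏ²/(m_e e²) = 5.297 × 10⁻¹¹ m
2.90 × 10⁻³ × 1.616 × 10⁻³⁵ / 5.297 × 10⁻¹¹ = 8.849 × 10⁻²⁸

8.849 × 10⁻²⁸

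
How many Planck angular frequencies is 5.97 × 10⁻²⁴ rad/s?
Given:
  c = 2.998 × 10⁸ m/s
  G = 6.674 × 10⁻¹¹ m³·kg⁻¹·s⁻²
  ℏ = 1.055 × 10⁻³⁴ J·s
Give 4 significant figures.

Planck angular frequency: ω_P = √(c⁵/(ℏG)) = 1.855 × 10⁴³ rad/s.
5.97 × 10⁻²⁴ / 1.855 × 10⁴³ = 3.219 × 10⁻⁶⁷

3.219 × 10⁻⁶⁷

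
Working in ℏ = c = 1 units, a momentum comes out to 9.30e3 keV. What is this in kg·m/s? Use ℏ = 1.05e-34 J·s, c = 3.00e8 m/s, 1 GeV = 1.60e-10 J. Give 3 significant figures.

Momentum is [E]/c; divide by c.
1 GeV → 1/c × (1 GeV in J) = 5.33e-19 kg·m/s.
Convert the energy scale: 9.30e3 keV = 9.30e-3 GeV.
Result: 9.30e-3 × 5.33e-19 = 4.96e-21 kg·m/s.

4.96e-21 kg·m/s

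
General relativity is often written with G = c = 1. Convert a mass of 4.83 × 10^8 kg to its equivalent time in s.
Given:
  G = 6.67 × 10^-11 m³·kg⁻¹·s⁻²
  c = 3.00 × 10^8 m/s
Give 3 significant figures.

Mass → time via G/c³.
4.83 × 10^8 kg × (G/c³) = 1.19 × 10^-27 s

1.19 × 10^-27 s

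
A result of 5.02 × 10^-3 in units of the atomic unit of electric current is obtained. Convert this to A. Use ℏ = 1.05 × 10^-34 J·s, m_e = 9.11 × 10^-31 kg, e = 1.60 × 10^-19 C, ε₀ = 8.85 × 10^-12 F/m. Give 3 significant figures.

One atomic unit of electric current: I_au = e E_h/ℏ = m_e e⁵/((4πε₀)²ℏ³) = 6.67 × 10^-3 A.
5.02 × 10^-3 × 6.67 × 10^-3 A = 3.35 × 10^-5 A

3.35 × 10^-5 A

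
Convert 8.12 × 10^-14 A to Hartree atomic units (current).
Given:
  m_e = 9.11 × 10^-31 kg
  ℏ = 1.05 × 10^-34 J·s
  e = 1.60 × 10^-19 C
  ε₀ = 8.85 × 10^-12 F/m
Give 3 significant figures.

1.22 × 10^-11

atomic unit of electric current: I_au = e E_h/ℏ = m_e e⁵/((4πε₀)²ℏ³) = 6.67 × 10^-3 A.
8.12 × 10^-14 / 6.67 × 10^-3 = 1.22 × 10^-11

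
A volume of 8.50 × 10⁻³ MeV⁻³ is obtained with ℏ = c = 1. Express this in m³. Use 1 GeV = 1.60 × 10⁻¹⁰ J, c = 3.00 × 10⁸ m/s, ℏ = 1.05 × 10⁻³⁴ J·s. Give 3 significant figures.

Volume is [L]³ = [E]⁻³·(ℏc)³.
1 GeV⁻³ → (ℏc)³ × (1 GeV in J)⁻³ = 7.63 × 10⁻⁴⁸ m³.
Convert the energy scale: 8.50 × 10⁻³ MeV⁻³ = 8.50 × 10⁶ GeV⁻³.
Result: 8.50 × 10⁶ × 7.63 × 10⁻⁴⁸ = 6.49 × 10⁻⁴¹ m³.

6.49 × 10⁻⁴¹ m³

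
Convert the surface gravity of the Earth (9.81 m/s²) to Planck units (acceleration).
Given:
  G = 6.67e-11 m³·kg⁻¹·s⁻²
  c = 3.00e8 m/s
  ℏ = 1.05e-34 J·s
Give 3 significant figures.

1.76e-51

Planck acceleration: a_P = √(c⁷/(ℏG)) = 5.59e51 m/s².
9.81 / 5.59e51 = 1.76e-51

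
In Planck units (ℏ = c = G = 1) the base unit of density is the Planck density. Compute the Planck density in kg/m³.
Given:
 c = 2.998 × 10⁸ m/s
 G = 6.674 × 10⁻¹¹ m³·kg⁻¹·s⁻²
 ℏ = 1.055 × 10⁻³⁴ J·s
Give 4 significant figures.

ρ_P = c⁵/(ℏG²)
  = 2.422 × 10⁴² / 4.699 × 10⁻⁵⁵
  = 5.154 × 10⁹⁶ kg/m³

5.154 × 10⁹⁶ kg/m³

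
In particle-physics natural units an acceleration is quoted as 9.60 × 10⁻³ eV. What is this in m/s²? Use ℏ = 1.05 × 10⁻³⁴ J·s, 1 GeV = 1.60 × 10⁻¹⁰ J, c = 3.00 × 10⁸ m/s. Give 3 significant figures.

4.39 × 10²¹ m/s²

Acceleration is [L]/[T]² = c·[E]/ℏ.
1 GeV → c/ℏ × (1 GeV in J) = 4.57 × 10³² m/s².
Convert the energy scale: 9.60 × 10⁻³ eV = 9.60 × 10⁻¹² GeV.
Result: 9.60 × 10⁻¹² × 4.57 × 10³² = 4.39 × 10²¹ m/s².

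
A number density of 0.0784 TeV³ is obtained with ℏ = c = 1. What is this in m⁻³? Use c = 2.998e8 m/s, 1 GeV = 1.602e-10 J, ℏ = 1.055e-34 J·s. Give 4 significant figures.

Number density is [L]⁻³ = [E]³/(ℏc)³.
1 GeV³ → 1/(ℏc)³ × (1 GeV in J)³ = 1.299e47 m⁻³.
Convert the energy scale: 0.0784 TeV³ = 7.84e7 GeV³.
Result: 7.84e7 × 1.299e47 = 1.019e55 m⁻³.

1.019e55 m⁻³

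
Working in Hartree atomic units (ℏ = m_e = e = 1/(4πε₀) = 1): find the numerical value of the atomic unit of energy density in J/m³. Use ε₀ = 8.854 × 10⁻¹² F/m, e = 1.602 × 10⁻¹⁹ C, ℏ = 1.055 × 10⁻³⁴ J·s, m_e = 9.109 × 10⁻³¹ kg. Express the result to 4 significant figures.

2.929 × 10¹³ J/m³

From ℏ = m_e = e = 1/(4πε₀) = 1 the energy density scale is u_au = E_h/a₀³ = m_e⁴e¹⁰/((4πε₀)⁵ℏ⁸).
E_h = 4.354 × 10⁻¹⁸ J
a₀ = 5.297 × 10⁻¹¹ m
E_h/a₀³ = 2.929 × 10¹³ J/m³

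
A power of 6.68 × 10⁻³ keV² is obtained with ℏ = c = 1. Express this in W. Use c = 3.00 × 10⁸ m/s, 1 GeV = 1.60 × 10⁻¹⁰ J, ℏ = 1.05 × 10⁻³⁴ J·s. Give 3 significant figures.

Power is [E]/[T] = [E]²/ℏ.
1 GeV² → 1/ℏ × (1 GeV in J)² = 2.44 × 10¹⁴ W.
Convert the energy scale: 6.68 × 10⁻³ keV² = 6.68 × 10⁻¹⁵ GeV².
Result: 6.68 × 10⁻¹⁵ × 2.44 × 10¹⁴ = 1.63 W.

1.63 W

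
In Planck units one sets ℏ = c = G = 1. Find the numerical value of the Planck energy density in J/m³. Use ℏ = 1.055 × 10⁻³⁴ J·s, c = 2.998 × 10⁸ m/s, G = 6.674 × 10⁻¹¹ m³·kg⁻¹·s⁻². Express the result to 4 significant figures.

u_P = c⁷/(ℏG²)
  = 2.177 × 10⁵⁹ / 4.699 × 10⁻⁵⁵
  = 4.632 × 10¹¹³ J/m³

4.632 × 10¹¹³ J/m³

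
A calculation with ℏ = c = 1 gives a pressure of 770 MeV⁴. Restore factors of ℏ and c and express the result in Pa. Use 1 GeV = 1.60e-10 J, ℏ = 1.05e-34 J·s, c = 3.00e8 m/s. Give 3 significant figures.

1.61e28 Pa

Pressure is [E]/[L]³ = [E]⁴/(ℏc)³.
1 GeV⁴ → 1/(ℏc)³ × (1 GeV in J)⁴ = 2.10e37 Pa.
Convert the energy scale: 770 MeV⁴ = 7.70e-10 GeV⁴.
Result: 7.70e-10 × 2.10e37 = 1.61e28 Pa.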